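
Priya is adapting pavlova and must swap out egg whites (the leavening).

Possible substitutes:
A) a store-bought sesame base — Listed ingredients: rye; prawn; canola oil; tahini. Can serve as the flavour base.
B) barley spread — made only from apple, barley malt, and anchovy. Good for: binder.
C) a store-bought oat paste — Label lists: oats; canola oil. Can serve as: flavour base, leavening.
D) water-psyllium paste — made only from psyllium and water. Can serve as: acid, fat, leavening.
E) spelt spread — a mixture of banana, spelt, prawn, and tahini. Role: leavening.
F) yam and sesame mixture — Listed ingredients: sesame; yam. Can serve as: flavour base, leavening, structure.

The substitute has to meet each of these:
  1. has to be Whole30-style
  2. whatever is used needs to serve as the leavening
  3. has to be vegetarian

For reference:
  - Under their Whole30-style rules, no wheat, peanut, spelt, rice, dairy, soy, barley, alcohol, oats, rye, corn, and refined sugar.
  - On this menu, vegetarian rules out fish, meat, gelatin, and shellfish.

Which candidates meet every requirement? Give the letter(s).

D, F

A: not usable as a leavening; has rye, so not Whole30-style (and 1 more) — reject
B: not usable as a leavening; has barley malt, so not Whole30-style (and 1 more) — no
C: has oats, so not Whole30-style — out
D: only water and psyllium; none excluded — valid
E: has spelt, so not Whole30-style; has prawn, so not vegetarian — no
F: nothing on the exclusion list — OK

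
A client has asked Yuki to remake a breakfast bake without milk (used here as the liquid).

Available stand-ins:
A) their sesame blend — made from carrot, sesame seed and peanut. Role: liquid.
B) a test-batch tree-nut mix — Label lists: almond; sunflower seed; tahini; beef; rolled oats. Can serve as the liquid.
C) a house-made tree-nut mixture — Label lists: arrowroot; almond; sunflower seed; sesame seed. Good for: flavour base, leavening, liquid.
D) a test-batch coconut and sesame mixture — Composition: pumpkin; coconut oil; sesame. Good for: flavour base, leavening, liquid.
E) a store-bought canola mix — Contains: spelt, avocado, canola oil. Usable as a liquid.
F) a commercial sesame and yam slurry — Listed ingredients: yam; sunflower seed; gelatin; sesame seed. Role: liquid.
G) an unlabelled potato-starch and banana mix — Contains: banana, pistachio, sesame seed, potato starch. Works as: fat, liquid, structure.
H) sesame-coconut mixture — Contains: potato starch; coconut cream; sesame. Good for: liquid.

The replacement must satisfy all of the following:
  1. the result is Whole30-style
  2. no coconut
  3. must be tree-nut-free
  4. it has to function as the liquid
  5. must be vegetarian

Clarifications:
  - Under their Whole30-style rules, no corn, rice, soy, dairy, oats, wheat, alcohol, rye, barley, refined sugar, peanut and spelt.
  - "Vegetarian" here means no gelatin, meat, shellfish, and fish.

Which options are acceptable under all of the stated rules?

A: has peanut, so not Whole30-style — no
B: has rolled oats, so not Whole30-style; has beef, so not vegetarian (and 1 more) — no
C: has almond, so not tree-nut-free — out
D: has coconut oil, so not coconut-free — out
E: has spelt, so not Whole30-style — reject
F: has gelatin, so not vegetarian — no
G: has pistachio, so not tree-nut-free — reject
H: has coconut cream, so not coconut-free — no

none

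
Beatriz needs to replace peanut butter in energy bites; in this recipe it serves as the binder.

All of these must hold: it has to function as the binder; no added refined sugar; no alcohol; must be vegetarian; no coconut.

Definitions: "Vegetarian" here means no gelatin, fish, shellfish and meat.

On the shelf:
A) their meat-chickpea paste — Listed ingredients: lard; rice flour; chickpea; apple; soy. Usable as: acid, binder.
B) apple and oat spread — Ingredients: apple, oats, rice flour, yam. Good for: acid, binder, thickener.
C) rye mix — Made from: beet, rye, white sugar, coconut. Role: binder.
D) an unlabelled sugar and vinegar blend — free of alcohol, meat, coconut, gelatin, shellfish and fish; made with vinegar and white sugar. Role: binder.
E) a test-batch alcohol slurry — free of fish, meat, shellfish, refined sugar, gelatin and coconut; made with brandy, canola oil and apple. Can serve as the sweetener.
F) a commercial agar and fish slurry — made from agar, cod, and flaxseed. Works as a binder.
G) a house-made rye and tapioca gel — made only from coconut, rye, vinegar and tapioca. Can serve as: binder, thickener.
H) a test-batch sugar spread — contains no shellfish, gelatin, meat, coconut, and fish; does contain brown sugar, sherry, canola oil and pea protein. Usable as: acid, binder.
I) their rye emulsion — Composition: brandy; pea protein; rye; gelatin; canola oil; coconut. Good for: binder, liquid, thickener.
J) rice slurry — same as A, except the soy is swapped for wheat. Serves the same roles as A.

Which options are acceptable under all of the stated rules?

B

A: has lard, so not vegetarian — no
B: oats and rice flour etc. — none of it excluded — valid
C: has coconut, so not coconut-free; has white sugar, so not no-added-sugar — no
D: has white sugar, so not no-added-sugar — reject
E: not usable as a binder; has brandy, so not alcohol-free — reject
F: has cod, so not vegetarian — out
G: has coconut, so not coconut-free — no
H: has brown sugar, so not no-added-sugar; has sherry, so not alcohol-free — reject
I: has gelatin, so not vegetarian; has coconut, so not coconut-free (and 1 more) — out
J: has lard, so not vegetarian — no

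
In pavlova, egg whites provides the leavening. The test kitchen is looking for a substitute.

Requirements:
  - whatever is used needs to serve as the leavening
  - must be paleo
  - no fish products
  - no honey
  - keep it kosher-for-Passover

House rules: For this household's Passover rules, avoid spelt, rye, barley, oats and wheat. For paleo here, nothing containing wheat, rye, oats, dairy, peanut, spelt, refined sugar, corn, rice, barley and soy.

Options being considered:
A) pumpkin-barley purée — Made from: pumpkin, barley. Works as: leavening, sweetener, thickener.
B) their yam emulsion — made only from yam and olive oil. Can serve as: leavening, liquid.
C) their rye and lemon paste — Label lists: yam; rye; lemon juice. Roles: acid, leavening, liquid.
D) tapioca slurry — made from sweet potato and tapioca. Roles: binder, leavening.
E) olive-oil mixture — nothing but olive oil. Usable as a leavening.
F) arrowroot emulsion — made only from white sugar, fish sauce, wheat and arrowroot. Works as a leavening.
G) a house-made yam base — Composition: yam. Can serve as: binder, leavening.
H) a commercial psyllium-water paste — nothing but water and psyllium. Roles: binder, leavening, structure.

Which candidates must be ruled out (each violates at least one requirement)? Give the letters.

A: has barley, so not kosher-for-Passover; has barley, so not paleo — reject
B: only olive oil and yam; none excluded — keep
C: has rye, so not kosher-for-Passover; has rye, so not paleo — no
D: works as a leavening, paleo, kosher-for-Passover — keep
E: paleo, kosher-for-Passover — OK
F: has wheat, so not kosher-for-Passover; has white sugar, so not paleo (and 1 more) — no
G: no honey, no fish — keep
H: all constraints satisfied — OK

A, C, F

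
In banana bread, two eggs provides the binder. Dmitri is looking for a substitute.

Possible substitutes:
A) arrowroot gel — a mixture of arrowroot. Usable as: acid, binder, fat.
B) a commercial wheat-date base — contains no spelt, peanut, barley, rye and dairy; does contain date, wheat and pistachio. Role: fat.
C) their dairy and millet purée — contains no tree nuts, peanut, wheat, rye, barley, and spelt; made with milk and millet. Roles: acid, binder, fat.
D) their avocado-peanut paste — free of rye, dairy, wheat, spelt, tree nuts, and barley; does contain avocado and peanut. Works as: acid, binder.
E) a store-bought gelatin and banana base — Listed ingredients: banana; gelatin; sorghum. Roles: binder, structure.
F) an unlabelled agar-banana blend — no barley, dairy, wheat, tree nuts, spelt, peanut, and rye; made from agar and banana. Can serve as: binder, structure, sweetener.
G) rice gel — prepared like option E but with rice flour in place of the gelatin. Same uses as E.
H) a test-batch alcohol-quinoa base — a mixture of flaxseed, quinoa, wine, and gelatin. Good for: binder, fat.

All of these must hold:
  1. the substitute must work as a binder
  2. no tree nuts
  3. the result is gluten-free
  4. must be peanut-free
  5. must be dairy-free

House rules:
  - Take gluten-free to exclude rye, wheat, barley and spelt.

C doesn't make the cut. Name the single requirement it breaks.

usable as a binder: satisfied
gluten-free: satisfied
dairy-free: has milk — fails
peanut-free: satisfied
tree-nut-free: satisfied

dairy-free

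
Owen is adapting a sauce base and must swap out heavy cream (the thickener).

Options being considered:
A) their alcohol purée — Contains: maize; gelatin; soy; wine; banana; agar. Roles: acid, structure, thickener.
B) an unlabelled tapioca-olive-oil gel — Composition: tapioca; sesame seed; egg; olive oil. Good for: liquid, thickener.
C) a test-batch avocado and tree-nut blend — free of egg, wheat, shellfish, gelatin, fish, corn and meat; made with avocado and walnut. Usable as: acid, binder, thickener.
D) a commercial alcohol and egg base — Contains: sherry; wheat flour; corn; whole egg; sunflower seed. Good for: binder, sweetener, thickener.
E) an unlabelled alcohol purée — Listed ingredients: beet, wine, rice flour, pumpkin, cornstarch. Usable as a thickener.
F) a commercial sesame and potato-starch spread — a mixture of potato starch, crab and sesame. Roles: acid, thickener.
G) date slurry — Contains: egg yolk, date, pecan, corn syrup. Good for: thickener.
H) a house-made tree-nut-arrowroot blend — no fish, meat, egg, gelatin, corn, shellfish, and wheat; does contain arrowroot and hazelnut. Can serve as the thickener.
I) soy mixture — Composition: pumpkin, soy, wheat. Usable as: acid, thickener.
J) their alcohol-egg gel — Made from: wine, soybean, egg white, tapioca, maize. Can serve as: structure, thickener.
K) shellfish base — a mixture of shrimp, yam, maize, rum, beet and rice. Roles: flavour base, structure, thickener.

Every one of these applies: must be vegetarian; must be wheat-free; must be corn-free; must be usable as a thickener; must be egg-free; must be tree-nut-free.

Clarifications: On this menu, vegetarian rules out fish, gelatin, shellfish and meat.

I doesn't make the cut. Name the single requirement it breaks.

usable as a thickener: satisfied
vegetarian: satisfied
egg-free: satisfied
tree-nut-free: satisfied
wheat-free: has wheat — fails
corn-free: satisfied

wheat-free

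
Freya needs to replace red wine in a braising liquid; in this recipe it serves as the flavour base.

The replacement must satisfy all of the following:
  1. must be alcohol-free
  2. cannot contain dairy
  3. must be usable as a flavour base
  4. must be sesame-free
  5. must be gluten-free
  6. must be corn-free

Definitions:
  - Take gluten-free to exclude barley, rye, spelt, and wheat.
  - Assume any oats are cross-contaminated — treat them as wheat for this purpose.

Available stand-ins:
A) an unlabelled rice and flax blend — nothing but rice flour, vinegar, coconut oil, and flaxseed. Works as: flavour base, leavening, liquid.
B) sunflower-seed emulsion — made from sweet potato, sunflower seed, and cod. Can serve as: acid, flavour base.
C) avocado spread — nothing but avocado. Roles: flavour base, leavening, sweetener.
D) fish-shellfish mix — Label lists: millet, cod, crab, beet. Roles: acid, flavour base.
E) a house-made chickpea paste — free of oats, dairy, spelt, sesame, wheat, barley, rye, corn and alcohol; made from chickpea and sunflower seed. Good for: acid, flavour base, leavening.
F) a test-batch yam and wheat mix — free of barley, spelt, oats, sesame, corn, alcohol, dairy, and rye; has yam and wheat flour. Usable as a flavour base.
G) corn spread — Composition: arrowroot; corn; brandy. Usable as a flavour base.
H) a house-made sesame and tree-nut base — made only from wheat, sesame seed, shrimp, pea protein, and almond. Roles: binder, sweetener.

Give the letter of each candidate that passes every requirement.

A, B, C, D, E

A: every rule checks out — valid
B: no alcohol, no dairy — keep
C: no sesame, no dairy — valid
D: cod and crab etc. — none of it excluded — keep
E: gluten-free, no dairy — OK
F: has wheat flour, so not gluten-free — out
G: has brandy, so not alcohol-free; has corn, so not corn-free — reject
H: not usable as a flavour base; has wheat, so not gluten-free (and 1 more) — reject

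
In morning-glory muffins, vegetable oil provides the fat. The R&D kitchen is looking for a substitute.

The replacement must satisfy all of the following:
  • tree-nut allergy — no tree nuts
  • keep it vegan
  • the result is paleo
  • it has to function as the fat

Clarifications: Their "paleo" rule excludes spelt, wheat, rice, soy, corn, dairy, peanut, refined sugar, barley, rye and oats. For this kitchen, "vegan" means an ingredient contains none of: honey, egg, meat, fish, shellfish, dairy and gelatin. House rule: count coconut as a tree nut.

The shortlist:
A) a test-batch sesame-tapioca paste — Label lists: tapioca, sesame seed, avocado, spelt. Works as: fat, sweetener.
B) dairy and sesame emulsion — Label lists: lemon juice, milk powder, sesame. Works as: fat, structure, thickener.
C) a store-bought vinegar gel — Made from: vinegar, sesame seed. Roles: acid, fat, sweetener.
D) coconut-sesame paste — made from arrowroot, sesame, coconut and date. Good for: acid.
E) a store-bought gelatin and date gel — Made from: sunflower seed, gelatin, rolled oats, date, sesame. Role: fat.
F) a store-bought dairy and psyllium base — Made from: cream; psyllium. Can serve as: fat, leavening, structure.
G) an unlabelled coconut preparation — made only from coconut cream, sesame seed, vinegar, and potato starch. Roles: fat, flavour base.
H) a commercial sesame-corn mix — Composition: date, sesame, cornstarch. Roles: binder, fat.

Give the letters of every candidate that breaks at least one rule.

A, B, D, E, F, G, H

A: has spelt, so not paleo — out
B: has milk powder, so not paleo; has milk powder, so not vegan — out
C: only sesame seed and vinegar; none excluded — keep
D: not usable as a fat; has coconut, so not tree-nut-free — out
E: has rolled oats, so not paleo; has gelatin, so not vegan — no
F: has cream, so not paleo; has cream, so not vegan — out
G: has coconut cream, so not tree-nut-free — out
H: has cornstarch, so not paleo — out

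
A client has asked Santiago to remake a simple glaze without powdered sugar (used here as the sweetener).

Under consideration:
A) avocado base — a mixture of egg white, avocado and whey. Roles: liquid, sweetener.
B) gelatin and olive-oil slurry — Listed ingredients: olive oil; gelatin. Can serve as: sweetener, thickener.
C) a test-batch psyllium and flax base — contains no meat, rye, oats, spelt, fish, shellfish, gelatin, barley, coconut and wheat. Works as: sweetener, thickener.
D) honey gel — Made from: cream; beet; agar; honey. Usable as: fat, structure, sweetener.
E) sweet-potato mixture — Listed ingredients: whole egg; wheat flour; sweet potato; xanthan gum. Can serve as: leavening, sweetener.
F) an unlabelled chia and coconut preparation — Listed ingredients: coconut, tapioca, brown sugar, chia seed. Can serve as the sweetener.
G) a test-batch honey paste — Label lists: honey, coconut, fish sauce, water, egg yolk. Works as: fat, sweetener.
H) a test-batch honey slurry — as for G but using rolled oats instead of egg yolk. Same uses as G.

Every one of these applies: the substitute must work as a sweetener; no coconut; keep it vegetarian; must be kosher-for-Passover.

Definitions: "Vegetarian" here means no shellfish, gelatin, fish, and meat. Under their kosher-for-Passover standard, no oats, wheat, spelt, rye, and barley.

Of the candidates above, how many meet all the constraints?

A: only whey, egg white, and avocado; none excluded — OK
B: has gelatin, so not vegetarian — no
C: nothing on the exclusion list — valid
D: cream and honey etc. — none of it excluded — keep
E: has wheat flour, so not kosher-for-Passover — no
F: has coconut, so not coconut-free — out
G: has fish sauce, so not vegetarian; has coconut, so not coconut-free — reject
H: has fish sauce, so not vegetarian; has rolled oats, so not kosher-for-Passover (and 1 more) — out

3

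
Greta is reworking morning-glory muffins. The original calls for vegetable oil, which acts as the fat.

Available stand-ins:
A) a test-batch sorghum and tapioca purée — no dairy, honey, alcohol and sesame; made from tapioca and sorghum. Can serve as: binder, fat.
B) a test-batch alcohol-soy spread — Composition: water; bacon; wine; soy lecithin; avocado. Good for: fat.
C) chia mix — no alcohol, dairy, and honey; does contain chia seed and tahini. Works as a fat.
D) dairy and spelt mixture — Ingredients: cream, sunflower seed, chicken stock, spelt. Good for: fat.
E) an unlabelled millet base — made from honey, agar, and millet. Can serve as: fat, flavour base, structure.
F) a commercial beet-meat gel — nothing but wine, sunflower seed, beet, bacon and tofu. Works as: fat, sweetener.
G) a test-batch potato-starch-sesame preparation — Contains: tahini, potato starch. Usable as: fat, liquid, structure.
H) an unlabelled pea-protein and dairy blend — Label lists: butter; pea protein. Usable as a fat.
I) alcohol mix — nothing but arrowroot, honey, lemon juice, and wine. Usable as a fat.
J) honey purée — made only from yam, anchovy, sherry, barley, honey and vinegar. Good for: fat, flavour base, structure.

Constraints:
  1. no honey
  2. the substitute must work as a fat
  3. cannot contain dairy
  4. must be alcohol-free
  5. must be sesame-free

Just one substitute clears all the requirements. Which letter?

A

A: no alcohol, no honey — OK
B: has wine, so not alcohol-free — no
C: has tahini, so not sesame-free — out
D: has cream, so not dairy-free — no
E: has honey, so not honey-free — no
F: has wine, so not alcohol-free — reject
G: has tahini, so not sesame-free — no
H: has butter, so not dairy-free — out
I: has wine, so not alcohol-free; has honey, so not honey-free — out
J: has sherry, so not alcohol-free; has honey, so not honey-free — reject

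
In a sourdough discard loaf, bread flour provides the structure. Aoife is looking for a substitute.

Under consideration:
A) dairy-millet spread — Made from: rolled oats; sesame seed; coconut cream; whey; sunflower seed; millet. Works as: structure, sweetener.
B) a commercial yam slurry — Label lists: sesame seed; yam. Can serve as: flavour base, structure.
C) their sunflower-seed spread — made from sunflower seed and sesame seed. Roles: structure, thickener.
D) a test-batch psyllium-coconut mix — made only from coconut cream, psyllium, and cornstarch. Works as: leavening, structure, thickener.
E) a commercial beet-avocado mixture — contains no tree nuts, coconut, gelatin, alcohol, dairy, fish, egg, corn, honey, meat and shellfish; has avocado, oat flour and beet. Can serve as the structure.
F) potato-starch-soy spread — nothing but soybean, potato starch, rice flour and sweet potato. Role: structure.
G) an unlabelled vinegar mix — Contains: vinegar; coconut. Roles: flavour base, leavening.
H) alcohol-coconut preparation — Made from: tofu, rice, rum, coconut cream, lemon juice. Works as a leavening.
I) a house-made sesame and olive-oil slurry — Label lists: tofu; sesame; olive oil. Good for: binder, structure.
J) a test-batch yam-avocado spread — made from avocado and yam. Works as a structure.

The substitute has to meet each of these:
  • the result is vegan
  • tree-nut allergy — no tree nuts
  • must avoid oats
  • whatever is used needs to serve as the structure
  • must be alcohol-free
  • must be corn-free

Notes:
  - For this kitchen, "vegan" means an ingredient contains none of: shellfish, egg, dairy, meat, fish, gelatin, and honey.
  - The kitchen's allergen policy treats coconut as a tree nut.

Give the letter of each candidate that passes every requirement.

A: has whey, so not vegan; has rolled oats, so not oat-free (and 1 more) — reject
B: works as a structure, no alcohol, tree-nut-free — valid
C: only sesame seed and sunflower seed; none excluded — OK
D: has cornstarch, so not corn-free; has coconut cream, so not tree-nut-free — no
E: has oat flour, so not oat-free — out
F: works as a structure, vegan, no oats — valid
G: not usable as a structure; has coconut, so not tree-nut-free — no
H: not usable as a structure; has coconut cream, so not tree-nut-free (and 1 more) — reject
I: tree-nut-free, no alcohol — keep
J: only avocado and yam; none excluded — OK

B, C, F, I, J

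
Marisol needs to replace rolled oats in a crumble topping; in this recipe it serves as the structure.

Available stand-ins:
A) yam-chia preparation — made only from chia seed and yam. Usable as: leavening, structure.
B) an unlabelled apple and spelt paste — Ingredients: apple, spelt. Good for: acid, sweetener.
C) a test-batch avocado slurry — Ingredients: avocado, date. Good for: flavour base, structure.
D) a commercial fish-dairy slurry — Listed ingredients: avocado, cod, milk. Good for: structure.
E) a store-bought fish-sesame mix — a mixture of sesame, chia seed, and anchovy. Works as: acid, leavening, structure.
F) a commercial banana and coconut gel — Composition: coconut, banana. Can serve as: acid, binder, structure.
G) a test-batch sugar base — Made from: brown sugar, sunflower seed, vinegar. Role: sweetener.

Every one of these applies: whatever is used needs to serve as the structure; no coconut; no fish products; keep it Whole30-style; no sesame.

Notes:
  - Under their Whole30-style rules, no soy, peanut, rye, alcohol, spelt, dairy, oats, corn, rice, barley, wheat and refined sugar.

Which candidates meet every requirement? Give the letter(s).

A, C

A: nothing on the exclusion list — valid
B: not usable as a structure; has spelt, so not Whole30-style — no
C: only avocado and date; none excluded — OK
D: has milk, so not Whole30-style; has cod, so not fish-free — out
E: has anchovy, so not fish-free; has sesame, so not sesame-free — out
F: has coconut, so not coconut-free — no
G: not usable as a structure; has brown sugar, so not Whole30-style — out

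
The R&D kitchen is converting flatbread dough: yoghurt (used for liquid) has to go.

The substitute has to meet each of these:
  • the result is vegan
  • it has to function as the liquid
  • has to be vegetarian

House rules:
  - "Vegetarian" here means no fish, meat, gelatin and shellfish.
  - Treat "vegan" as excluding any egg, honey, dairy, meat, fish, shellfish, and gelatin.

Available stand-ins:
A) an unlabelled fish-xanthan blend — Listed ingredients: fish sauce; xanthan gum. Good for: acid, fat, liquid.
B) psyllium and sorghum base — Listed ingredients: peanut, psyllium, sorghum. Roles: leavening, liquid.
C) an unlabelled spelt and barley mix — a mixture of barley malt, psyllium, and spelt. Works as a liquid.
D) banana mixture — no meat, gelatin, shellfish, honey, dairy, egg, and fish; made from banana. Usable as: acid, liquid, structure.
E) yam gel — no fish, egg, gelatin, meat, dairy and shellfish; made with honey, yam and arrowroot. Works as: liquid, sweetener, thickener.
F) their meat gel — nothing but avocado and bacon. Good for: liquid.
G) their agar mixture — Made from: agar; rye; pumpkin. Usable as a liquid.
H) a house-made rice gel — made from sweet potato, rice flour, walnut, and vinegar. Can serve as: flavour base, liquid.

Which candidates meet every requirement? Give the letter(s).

B, C, D, G, H

A: has fish sauce, so not vegetarian; has fish sauce, so not vegan — reject
B: nothing on the exclusion list — valid
C: only barley malt, spelt, and psyllium; none excluded — keep
D: all constraints satisfied — OK
E: has honey, so not vegan — out
F: has bacon, so not vegetarian; has bacon, so not vegan — reject
G: only rye, agar and pumpkin; none excluded — valid
H: rice flour and walnut etc. — none of it excluded — valid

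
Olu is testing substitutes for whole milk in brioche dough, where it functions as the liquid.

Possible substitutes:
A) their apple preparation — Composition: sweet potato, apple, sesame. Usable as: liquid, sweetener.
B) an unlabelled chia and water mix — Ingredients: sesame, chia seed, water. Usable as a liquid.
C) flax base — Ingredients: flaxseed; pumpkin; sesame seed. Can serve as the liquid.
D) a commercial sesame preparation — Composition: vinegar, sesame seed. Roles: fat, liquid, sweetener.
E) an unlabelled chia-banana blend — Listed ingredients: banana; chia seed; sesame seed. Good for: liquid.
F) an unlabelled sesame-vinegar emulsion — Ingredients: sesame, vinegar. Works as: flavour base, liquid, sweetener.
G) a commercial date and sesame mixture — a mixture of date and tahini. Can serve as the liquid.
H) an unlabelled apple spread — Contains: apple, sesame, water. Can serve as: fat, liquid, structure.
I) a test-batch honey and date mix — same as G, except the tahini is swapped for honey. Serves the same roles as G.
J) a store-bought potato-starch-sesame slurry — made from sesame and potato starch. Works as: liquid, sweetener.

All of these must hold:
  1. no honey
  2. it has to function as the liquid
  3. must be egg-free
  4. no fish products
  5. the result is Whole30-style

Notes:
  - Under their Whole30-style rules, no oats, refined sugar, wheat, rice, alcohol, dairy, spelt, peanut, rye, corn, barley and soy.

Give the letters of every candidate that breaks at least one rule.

A: every rule checks out — OK
B: works as a liquid, no fish, no honey — keep
C: every rule checks out — OK
D: only sesame seed and vinegar; none excluded — keep
E: only sesame seed, banana and chia seed; none excluded — keep
F: only sesame and vinegar; none excluded — keep
G: only tahini and date; none excluded — OK
H: only sesame, water and apple; none excluded — keep
I: has honey, so not honey-free — reject
J: only sesame and potato starch; none excluded — keep

I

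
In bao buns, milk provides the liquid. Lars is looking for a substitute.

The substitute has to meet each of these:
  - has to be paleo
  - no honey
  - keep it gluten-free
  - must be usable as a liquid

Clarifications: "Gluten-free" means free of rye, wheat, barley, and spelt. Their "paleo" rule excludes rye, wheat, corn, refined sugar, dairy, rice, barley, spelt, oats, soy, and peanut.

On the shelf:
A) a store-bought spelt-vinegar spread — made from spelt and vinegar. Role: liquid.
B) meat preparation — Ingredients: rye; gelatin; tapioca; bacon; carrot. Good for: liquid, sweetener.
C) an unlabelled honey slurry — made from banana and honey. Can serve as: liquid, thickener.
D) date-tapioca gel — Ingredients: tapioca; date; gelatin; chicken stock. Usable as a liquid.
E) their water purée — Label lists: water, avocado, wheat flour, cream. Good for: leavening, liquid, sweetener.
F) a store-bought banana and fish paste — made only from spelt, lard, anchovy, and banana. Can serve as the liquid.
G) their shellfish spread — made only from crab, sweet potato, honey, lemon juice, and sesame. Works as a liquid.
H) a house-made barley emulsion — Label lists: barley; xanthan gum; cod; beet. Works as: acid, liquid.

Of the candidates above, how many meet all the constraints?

1

A: has spelt, so not gluten-free; has spelt, so not paleo — out
B: has rye, so not gluten-free; has rye, so not paleo — no
C: has honey, so not honey-free — reject
D: gelatin and chicken stock etc. — none of it excluded — valid
E: has wheat flour, so not gluten-free; has cream, so not paleo — reject
F: has spelt, so not gluten-free; has spelt, so not paleo — out
G: has honey, so not honey-free — no
H: has barley, so not gluten-free; has barley, so not paleo — out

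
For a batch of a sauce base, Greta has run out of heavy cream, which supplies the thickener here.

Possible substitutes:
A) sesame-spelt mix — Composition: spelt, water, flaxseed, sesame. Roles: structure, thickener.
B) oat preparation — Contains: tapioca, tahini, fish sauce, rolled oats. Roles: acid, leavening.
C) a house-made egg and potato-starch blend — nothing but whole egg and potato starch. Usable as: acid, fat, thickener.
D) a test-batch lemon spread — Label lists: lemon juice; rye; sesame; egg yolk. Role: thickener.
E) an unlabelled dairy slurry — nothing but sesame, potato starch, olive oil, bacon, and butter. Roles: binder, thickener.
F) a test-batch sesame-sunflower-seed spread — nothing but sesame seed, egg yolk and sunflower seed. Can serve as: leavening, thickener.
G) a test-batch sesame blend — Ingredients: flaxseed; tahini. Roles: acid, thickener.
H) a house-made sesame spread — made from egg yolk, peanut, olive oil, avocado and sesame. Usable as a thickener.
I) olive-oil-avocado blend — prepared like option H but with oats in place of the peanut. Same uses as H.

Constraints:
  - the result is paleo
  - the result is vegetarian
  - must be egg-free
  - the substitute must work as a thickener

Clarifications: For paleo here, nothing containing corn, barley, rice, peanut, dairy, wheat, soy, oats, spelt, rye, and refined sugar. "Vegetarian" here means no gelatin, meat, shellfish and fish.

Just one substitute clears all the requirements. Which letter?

A: has spelt, so not paleo — no
B: not usable as a thickener; has rolled oats, so not paleo (and 1 more) — no
C: has whole egg, so not egg-free — reject
D: has rye, so not paleo; has egg yolk, so not egg-free — out
E: has butter, so not paleo; has bacon, so not vegetarian — no
F: has egg yolk, so not egg-free — no
G: nothing on the exclusion list — OK
H: has peanut, so not paleo; has egg yolk, so not egg-free — reject
I: has oats, so not paleo; has egg yolk, so not egg-free — out

G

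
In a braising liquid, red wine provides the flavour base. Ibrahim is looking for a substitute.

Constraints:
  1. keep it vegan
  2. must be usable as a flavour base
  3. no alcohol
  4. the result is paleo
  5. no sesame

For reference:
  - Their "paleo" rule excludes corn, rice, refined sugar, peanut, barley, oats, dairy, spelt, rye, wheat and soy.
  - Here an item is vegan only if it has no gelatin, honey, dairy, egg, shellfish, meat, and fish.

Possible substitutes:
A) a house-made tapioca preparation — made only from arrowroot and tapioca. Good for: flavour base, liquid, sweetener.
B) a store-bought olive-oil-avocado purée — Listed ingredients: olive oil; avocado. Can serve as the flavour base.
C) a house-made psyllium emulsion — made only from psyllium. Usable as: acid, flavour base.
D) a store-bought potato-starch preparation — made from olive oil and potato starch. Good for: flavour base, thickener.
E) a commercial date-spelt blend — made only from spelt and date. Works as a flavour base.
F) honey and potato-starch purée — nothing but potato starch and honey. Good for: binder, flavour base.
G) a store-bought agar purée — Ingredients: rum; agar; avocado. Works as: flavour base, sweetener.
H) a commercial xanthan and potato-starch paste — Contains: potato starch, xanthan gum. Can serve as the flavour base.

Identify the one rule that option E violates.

usable as a flavour base: satisfied
paleo: has spelt — fails
vegan: satisfied
alcohol-free: satisfied
sesame-free: satisfied

paleo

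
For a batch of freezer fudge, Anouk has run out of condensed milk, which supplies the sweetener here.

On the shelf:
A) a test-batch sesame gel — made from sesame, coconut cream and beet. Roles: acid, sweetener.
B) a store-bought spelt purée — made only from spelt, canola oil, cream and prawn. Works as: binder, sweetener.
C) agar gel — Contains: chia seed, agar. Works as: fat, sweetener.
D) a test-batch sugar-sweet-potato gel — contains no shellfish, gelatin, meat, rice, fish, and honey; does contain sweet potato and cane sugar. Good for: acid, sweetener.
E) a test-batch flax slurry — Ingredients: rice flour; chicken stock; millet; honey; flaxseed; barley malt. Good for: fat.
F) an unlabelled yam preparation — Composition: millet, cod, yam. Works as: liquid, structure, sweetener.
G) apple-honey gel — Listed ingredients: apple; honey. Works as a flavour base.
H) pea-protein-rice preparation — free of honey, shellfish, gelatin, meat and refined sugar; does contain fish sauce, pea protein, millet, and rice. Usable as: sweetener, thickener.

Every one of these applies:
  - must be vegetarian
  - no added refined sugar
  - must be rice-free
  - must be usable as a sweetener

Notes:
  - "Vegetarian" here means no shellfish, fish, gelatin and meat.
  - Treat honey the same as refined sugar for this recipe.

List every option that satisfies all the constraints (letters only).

A, C

A: works as a sweetener, no rice, vegetarian — valid
B: has prawn, so not vegetarian — no
C: nothing on the exclusion list — valid
D: has cane sugar, so not no-added-sugar — out
E: not usable as a sweetener; has chicken stock, so not vegetarian (and 2 more) — out
F: has cod, so not vegetarian — out
G: not usable as a sweetener; has honey, so not no-added-sugar — no
H: has fish sauce, so not vegetarian; has rice, so not rice-free — out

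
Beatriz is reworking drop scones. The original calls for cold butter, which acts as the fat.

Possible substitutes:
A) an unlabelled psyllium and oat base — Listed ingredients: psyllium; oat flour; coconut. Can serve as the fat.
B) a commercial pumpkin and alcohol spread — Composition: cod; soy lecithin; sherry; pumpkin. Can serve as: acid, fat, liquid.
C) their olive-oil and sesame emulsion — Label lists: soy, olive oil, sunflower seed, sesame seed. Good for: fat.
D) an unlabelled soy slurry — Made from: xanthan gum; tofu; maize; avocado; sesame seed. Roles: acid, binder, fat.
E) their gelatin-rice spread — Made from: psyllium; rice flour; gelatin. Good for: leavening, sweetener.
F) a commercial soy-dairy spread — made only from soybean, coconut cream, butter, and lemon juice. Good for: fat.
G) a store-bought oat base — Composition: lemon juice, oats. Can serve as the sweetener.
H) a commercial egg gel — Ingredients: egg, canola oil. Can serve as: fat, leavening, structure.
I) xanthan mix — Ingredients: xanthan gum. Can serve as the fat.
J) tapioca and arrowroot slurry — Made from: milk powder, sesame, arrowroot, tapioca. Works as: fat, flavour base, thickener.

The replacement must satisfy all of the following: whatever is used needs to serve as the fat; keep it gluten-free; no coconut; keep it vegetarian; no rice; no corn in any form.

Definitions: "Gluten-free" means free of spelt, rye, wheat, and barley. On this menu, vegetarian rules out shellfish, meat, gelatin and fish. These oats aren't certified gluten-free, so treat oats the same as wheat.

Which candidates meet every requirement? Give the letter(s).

C, H, I, J

A: has oat flour, so not gluten-free; has coconut, so not coconut-free — no
B: has cod, so not vegetarian — reject
C: sesame seed and soy etc. — none of it excluded — keep
D: has maize, so not corn-free — reject
E: not usable as a fat; has gelatin, so not vegetarian (and 1 more) — reject
F: has coconut cream, so not coconut-free — out
G: not usable as a fat; has oats, so not gluten-free — no
H: only egg and canola oil; none excluded — keep
I: every rule checks out — OK
J: all constraints satisfied — keep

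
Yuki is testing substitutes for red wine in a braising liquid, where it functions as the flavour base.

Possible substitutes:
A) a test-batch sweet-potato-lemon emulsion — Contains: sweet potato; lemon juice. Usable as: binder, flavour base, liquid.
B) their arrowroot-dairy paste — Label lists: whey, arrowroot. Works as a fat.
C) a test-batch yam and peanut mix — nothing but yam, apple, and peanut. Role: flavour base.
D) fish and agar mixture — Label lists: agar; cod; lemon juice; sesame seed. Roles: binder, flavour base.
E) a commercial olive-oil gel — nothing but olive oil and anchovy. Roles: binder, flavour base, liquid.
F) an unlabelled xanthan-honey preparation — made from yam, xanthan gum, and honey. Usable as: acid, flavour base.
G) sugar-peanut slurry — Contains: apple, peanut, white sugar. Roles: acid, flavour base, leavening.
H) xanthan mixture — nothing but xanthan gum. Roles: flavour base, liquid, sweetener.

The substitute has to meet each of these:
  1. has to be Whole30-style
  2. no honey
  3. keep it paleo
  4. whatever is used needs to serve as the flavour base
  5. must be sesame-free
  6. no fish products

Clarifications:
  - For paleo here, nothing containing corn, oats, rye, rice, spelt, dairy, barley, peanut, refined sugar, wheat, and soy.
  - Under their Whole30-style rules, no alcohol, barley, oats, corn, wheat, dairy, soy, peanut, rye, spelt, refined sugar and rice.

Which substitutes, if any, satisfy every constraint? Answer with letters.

A, H

A: only sweet potato and lemon juice; none excluded — OK
B: not usable as a flavour base; has whey, so not paleo (and 1 more) — no
C: has peanut, so not paleo; has peanut, so not Whole30-style — out
D: has sesame seed, so not sesame-free; has cod, so not fish-free — out
E: has anchovy, so not fish-free — out
F: has honey, so not honey-free — no
G: has peanut, so not paleo; has peanut, so not Whole30-style — no
H: no fish, no honey — keep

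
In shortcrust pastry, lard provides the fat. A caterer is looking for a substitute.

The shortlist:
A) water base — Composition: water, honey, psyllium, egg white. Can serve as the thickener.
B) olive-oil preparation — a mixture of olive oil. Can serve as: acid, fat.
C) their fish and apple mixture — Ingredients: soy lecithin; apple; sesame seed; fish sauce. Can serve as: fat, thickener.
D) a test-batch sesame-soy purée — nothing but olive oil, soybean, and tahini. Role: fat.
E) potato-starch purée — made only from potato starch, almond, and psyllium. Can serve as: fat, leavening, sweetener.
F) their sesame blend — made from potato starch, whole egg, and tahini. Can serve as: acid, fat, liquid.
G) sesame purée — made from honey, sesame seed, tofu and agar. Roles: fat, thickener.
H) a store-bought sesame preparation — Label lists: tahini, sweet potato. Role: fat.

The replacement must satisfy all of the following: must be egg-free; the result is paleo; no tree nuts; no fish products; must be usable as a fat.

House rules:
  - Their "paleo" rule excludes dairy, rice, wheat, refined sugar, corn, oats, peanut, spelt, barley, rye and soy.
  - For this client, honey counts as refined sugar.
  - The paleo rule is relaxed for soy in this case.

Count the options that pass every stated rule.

3

A: not usable as a fat; has honey, so not paleo (and 1 more) — out
B: only olive oil; none excluded — OK
C: has fish sauce, so not fish-free — out
D: soy is permitted under the paleo carve-out; nothing else excluded — valid
E: has almond, so not tree-nut-free — no
F: has whole egg, so not egg-free — no
G: has honey, so not paleo — reject
H: only tahini and sweet potato; none excluded — OK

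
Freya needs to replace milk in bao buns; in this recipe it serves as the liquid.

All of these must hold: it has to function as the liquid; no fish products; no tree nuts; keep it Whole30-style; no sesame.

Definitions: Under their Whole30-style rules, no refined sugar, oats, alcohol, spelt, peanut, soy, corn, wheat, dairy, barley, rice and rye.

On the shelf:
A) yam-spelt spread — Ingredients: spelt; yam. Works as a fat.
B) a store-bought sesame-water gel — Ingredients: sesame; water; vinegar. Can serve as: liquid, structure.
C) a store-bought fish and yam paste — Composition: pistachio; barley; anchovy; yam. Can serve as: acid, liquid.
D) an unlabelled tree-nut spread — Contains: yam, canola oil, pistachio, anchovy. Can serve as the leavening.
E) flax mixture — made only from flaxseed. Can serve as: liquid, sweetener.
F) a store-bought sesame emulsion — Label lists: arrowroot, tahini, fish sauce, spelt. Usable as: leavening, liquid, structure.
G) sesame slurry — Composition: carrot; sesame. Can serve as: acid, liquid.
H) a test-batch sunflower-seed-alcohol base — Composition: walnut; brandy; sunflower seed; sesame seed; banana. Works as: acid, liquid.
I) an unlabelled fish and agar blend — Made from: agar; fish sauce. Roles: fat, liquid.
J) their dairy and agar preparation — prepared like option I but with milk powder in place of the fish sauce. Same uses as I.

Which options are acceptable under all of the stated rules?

E

A: not usable as a liquid; has spelt, so not Whole30-style — out
B: has sesame, so not sesame-free — no
C: has barley, so not Whole30-style; has pistachio, so not tree-nut-free (and 1 more) — out
D: not usable as a liquid; has pistachio, so not tree-nut-free (and 1 more) — reject
E: only flaxseed; none excluded — OK
F: has spelt, so not Whole30-style; has tahini, so not sesame-free (and 1 more) — no
G: has sesame, so not sesame-free — out
H: has brandy, so not Whole30-style; has sesame seed, so not sesame-free (and 1 more) — reject
I: has fish sauce, so not fish-free — reject
J: has milk powder, so not Whole30-style — no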